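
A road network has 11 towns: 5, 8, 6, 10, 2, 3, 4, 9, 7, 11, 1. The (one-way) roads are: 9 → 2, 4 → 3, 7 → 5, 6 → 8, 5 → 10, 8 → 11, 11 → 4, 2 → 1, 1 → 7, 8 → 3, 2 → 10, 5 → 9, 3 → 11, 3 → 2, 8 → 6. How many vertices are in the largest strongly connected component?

5

{1, 2, 5, 7, 9} are all mutually reachable — one SCC of size 5.
{3, 4, 11} are all mutually reachable — one SCC of size 3.
{6, 8} are all mutually reachable — one SCC of size 2.
{10} is an SCC by itself.
The largest has 5 vertices.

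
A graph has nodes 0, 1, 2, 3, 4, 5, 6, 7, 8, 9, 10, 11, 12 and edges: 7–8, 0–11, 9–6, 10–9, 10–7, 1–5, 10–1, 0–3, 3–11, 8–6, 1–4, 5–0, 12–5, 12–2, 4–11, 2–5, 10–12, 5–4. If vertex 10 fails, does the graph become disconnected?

Yes

Deleting 10 raises the number of components from 1 to 2, so 10 is a cut vertex.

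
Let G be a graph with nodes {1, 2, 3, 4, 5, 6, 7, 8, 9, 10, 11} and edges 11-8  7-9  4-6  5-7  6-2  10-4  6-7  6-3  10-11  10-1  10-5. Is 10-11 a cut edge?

Yes

Removing 10-11 leaves no path between 10 and 11: the component count goes from 1 to 2. So it is a bridge.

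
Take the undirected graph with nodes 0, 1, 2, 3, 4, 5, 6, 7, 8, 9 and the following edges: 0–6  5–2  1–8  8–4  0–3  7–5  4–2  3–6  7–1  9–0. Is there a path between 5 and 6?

No

The component containing 5 is {1, 2, 4, 5, 7, 8}, and 6 is not in it.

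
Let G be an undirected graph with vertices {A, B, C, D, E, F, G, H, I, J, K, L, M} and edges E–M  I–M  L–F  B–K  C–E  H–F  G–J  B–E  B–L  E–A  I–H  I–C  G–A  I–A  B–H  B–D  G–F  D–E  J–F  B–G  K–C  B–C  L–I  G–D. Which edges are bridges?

The edges on the cycle B-G-J-F-L-B are not bridges since each lies on that cycle.
Every edge lies on some cycle, so there are no bridges.

none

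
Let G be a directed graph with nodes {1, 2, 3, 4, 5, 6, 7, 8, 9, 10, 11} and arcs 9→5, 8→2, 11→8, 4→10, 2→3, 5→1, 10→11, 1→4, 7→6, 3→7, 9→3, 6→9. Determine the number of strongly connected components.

{1, 2, 3, 4, 5, 6, 7, 8, 9, 10, 11} are all mutually reachable — one SCC of size 11.
That gives 1 strongly connected component.

1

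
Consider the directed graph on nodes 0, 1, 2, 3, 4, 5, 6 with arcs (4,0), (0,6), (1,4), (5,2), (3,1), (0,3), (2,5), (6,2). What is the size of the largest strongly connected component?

4

{0, 1, 3, 4} are all mutually reachable — one SCC of size 4.
{2, 5} are all mutually reachable — one SCC of size 2.
{6} is an SCC by itself.
The largest has 4 vertices.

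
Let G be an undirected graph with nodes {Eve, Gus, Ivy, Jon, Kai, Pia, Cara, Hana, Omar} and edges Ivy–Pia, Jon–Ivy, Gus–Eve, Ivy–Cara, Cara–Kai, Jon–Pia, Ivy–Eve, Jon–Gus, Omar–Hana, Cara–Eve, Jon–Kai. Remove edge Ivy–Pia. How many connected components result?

2

Ivy and Pia are still connected via Ivy-Jon-Pia, so the component count stays at 2.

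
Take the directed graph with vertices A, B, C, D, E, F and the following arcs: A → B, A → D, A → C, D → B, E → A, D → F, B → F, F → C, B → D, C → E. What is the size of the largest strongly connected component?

6

{A, B, C, D, E, F} are all mutually reachable — one SCC of size 6.
The largest has 6 vertices.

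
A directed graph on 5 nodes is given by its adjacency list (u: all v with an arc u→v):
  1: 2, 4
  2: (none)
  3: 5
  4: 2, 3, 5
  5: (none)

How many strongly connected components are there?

5

{3} is an SCC by itself.
{1} is an SCC by itself.
{4} is an SCC by itself.
{5} is an SCC by itself.
{2} is an SCC by itself.
That gives 5 strongly connected components.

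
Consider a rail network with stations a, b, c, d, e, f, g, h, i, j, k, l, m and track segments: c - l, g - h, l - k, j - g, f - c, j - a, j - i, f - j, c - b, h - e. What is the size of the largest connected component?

m is isolated — a component by itself.
d is isolated — a component by itself.
Starting from a we can reach a, b, c, e, f, g, h, i, j, k, l. That is one component of size 11.
The largest has 11 vertices.

11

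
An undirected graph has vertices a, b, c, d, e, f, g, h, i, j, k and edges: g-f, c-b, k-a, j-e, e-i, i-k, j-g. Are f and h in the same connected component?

No

The component containing f is {a, e, f, g, i, j, k}, and h is not in it.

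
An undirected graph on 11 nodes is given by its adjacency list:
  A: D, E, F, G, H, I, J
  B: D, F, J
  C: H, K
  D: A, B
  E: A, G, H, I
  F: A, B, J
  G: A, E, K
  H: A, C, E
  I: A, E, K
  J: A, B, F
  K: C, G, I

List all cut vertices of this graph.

Removing A increases the component count from 1 to 2, so A is a cut vertex.
By contrast removing C leaves 1 component; it is not a cut vertex. No other vertex is a cut vertex either.

A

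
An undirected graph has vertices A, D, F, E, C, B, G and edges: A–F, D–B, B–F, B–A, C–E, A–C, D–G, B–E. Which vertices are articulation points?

B, D

Removing B increases the component count from 1 to 2, so B is a cut vertex.
Removing D increases the component count from 1 to 2, so D is a cut vertex.
By contrast removing F leaves 1 component; it is not a cut vertex. No other vertex is a cut vertex either.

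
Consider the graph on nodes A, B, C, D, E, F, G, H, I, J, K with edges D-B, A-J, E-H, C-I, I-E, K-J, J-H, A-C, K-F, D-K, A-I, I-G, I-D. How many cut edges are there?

3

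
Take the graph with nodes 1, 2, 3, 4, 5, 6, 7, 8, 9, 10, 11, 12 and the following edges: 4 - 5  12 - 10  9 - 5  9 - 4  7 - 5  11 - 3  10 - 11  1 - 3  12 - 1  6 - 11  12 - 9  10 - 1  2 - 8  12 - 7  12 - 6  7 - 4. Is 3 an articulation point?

No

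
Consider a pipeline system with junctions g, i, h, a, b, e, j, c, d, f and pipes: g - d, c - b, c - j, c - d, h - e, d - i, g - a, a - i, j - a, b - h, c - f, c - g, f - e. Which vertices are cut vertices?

c

Removing c increases the component count from 1 to 2, so c is a cut vertex.
By contrast removing g leaves 1 component; it is not a cut vertex. No other vertex is a cut vertex either.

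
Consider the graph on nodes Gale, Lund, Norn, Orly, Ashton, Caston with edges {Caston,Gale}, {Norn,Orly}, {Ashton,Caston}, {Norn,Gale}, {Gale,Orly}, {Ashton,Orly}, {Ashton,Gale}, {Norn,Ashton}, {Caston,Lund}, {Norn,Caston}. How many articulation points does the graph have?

Removing Caston increases the component count from 1 to 2, so Caston is a cut vertex.
By contrast removing Gale leaves 1 component; it is not a cut vertex. No other vertex is a cut vertex either.

1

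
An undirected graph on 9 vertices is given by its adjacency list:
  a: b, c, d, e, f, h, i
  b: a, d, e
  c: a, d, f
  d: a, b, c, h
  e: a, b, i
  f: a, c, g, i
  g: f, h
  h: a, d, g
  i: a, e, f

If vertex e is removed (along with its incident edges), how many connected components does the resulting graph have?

With e gone, the remaining components are: {a, b, c, d, f, g, h, i}.
That is 1 component.

1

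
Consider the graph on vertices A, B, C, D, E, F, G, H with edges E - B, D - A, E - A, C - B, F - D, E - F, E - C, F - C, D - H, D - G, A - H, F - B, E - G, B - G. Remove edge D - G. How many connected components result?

D and G are still connected via D-F-E-G, so the component count stays at 1.

1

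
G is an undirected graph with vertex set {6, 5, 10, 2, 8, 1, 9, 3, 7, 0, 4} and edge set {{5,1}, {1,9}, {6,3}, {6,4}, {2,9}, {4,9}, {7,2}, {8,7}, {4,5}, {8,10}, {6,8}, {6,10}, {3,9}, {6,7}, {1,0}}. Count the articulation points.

Removing 1 increases the component count from 1 to 2, so 1 is a cut vertex.
By contrast removing 2 leaves 1 component; it is not a cut vertex. No other vertex is a cut vertex either.

1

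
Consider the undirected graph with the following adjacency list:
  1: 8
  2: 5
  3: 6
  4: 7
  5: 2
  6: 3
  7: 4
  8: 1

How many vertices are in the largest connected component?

Starting from 4 we can reach 4, 7. That is one component of size 2.
Starting from 2 we can reach 2, 5. That is one component of size 2.
Starting from 1 we can reach 1, 8. That is one component of size 2.
Starting from 3 we can reach 3, 6. That is one component of size 2.
The largest has 2 vertices.

2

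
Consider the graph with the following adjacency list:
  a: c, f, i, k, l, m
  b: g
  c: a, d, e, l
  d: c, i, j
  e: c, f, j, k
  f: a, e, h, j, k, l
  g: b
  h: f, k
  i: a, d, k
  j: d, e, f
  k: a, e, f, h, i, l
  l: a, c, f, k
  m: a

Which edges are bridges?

The edges on the cycle k-a-c-e-f-h-k are not bridges since each lies on that cycle.
But removing m-a disconnects m from a; removing g-b disconnects g from b — these are bridges.

a-m, b-g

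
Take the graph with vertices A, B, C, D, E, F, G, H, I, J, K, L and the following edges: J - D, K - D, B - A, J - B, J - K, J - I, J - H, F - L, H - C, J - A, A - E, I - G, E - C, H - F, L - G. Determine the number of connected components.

Starting from A we can reach A, B, C, D, E, F, G, H, I, J, K, L. That is one component of size 12.
Total: 1 component.

1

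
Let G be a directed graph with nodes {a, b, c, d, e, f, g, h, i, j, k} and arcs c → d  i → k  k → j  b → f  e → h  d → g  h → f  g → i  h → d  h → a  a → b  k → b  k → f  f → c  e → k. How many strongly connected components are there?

{b, c, d, f, g, i, k} are all mutually reachable — one SCC of size 7.
{a} is an SCC by itself.
{h} is an SCC by itself.
{j} is an SCC by itself.
{e} is an SCC by itself.
That gives 5 strongly connected components.

5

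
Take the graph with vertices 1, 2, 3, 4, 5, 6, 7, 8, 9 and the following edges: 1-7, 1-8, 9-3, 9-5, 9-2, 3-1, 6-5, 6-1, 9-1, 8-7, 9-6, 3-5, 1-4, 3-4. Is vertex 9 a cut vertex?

Deleting 9 raises the number of components from 1 to 2, so 9 is a cut vertex.

Yes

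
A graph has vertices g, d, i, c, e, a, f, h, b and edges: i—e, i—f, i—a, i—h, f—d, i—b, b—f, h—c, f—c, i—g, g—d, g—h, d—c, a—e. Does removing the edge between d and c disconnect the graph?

No

After removing d—c, the path d-f-c still connects them, so the edge is not a bridge.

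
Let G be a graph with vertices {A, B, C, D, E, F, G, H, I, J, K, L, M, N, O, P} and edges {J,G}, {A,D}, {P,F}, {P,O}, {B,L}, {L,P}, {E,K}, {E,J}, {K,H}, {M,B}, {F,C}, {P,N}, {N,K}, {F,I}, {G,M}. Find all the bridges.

A-D, C-F, F-I, F-P, H-K, O-P

The edges on the cycle E-J-G-M-B-L-P-N-K-E are not bridges since each lies on that cycle.
But removing F—I disconnects F from I; removing F—C disconnects F from C; removing K—H disconnects K from H; removing O—P disconnects O from P — these are bridges.
In total 6 edges are bridges.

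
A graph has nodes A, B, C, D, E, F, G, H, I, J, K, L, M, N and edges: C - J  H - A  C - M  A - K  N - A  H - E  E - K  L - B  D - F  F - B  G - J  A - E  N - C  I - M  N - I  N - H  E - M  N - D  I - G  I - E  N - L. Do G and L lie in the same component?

From G we can reach A, B, C, D, E, F, G, H, I, J, K, L, M, N, which includes L.

Yes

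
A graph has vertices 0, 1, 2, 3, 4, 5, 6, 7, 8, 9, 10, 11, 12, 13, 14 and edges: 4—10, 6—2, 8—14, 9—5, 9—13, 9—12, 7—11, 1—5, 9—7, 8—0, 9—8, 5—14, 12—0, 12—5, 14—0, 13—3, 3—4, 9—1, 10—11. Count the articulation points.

1

Removing 9 increases the component count from 2 to 3, so 9 is a cut vertex.
By contrast removing 7 leaves 2 components; it is not a cut vertex. No other vertex is a cut vertex either.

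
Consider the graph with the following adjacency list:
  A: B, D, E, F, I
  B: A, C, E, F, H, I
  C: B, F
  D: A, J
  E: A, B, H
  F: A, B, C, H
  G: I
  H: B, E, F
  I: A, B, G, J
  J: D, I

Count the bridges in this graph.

The edges on the cycle A-D-J-I-A are not bridges since each lies on that cycle.
But removing I-G disconnects I from G — this is a bridge.

1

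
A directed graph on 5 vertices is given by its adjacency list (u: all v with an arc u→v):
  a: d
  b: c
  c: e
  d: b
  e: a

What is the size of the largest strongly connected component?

5

{a, b, c, d, e} are all mutually reachable — one SCC of size 5.
The largest has 5 vertices.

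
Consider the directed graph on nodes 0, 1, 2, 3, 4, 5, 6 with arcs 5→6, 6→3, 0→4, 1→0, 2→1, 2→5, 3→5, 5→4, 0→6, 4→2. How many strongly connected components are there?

1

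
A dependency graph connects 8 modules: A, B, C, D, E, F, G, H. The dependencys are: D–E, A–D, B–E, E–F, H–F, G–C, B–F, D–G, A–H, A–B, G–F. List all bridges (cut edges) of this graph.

The edges on the cycle A-B-E-D-A are not bridges since each lies on that cycle.
But removing C–G disconnects C from G — this is a bridge.

C-G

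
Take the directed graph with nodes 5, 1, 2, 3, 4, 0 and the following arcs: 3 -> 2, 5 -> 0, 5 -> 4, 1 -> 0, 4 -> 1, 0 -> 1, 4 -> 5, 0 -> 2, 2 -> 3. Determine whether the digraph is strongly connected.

No

There is no directed path from 2 to 4, so the graph is not strongly connected.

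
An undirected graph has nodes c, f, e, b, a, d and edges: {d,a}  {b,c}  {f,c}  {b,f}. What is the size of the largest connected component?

3

e is isolated — a component by itself.
Starting from a we can reach a, d. That is one component of size 2.
Starting from b we can reach b, c, f. That is one component of size 3.
The largest has 3 vertices.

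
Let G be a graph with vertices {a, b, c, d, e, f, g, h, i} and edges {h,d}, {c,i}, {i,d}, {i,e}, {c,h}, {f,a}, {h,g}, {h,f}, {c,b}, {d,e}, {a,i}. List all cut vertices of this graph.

Removing c increases the component count from 1 to 2, so c is a cut vertex.
Removing h increases the component count from 1 to 2, so h is a cut vertex.
By contrast removing f leaves 1 component; it is not a cut vertex. No other vertex is a cut vertex either.

c, h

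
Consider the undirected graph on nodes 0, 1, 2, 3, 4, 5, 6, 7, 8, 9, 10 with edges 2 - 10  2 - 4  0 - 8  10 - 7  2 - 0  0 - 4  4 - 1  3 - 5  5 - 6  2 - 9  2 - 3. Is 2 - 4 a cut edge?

No

After removing 2 - 4, the path 2-0-4 still connects them, so the edge is not a bridge.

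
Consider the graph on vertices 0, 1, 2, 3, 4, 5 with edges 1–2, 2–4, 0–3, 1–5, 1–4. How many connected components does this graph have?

Starting from 0 we can reach 0, 3. That is one component of size 2.
Starting from 1 we can reach 1, 2, 4, 5. That is one component of size 4.
Total: 2 components.

2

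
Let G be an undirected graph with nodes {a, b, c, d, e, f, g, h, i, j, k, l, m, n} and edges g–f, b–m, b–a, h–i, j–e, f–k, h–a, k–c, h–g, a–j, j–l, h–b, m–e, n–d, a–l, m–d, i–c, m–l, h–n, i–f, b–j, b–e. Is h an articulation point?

Yes

Deleting h raises the number of components from 1 to 2, so h is a cut vertex.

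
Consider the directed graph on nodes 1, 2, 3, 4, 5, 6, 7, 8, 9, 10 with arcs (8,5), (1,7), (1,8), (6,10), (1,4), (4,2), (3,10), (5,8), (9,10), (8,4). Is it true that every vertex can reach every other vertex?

There is no directed path from 4 to 5, so the graph is not strongly connected.

No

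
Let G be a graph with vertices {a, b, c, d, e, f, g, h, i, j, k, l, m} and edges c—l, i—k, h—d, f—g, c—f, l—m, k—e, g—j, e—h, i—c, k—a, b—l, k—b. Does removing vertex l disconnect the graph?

Deleting l raises the number of components from 1 to 2, so l is a cut vertex.

Yes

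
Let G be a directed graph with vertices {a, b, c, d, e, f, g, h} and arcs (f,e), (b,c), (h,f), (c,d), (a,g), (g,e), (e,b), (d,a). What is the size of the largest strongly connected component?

{a, b, c, d, e, g} are all mutually reachable — one SCC of size 6.
{h} is an SCC by itself.
{f} is an SCC by itself.
The largest has 6 vertices.

6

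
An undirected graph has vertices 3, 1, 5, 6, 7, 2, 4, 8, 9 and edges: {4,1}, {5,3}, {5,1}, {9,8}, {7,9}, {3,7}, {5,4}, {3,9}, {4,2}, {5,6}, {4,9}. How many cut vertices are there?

Removing 4 increases the component count from 1 to 2, so 4 is a cut vertex.
Removing 5 increases the component count from 1 to 2, so 5 is a cut vertex.
Removing 9 increases the component count from 1 to 2, so 9 is a cut vertex.
By contrast removing 3 leaves 1 component; it is not a cut vertex. No other vertex is a cut vertex either.

3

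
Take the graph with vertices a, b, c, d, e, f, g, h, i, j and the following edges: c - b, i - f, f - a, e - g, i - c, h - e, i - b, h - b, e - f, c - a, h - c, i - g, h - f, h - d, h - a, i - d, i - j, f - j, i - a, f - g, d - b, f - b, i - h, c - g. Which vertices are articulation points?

Removing b, for instance, still leaves 1 component. No single vertex removal increases the component count — the graph has no articulation points.

none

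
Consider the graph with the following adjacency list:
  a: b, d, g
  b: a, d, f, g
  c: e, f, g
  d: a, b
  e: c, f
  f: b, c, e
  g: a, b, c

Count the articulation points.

Removing d, for instance, still leaves 1 component. No single vertex removal increases the component count — the graph has no articulation points.

0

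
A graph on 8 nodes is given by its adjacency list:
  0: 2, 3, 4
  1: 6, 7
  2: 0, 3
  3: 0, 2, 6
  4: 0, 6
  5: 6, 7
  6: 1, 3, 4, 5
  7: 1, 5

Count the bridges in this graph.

0

The edges on the cycle 6-4-0-2-3-6 are not bridges since each lies on that cycle.
Every edge lies on some cycle, so there are no bridges.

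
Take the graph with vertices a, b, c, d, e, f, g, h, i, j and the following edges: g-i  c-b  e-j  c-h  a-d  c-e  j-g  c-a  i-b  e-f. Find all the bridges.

The edges on the cycle c-e-j-g-i-b-c are not bridges since each lies on that cycle.
But removing c-a disconnects c from a; removing f-e disconnects f from e; removing c-h disconnects c from h; removing d-a disconnects d from a — these are bridges.

a-c, a-d, c-h, e-f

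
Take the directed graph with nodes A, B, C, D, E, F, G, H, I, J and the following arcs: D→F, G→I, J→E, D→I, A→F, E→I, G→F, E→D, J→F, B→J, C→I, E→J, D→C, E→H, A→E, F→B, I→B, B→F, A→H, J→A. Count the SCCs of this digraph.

{A, B, C, D, E, F, I, J} are all mutually reachable — one SCC of size 8.
{G} is an SCC by itself.
{H} is an SCC by itself.
That gives 3 strongly connected components.

3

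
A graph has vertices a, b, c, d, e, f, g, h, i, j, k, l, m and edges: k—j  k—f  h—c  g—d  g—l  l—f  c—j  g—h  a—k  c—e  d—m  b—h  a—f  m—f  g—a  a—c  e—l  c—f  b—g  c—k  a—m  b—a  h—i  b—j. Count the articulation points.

1

Removing h increases the component count from 1 to 2, so h is a cut vertex.
By contrast removing k leaves 1 component; it is not a cut vertex. No other vertex is a cut vertex either.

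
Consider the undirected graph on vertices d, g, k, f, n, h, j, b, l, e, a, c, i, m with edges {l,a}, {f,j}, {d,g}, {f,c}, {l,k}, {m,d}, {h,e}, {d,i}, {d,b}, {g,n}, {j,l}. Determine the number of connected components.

3

Starting from e we can reach e, h. That is one component of size 2.
Starting from b we can reach b, d, g, i, m, n. That is one component of size 6.
Starting from a we can reach a, c, f, j, k, l. That is one component of size 6.
Total: 3 components.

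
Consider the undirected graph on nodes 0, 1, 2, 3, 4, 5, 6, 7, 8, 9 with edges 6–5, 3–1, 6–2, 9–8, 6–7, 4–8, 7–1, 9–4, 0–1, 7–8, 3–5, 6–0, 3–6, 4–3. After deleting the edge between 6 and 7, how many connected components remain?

6 and 7 are still connected via 6-3-1-7, so the component count stays at 1.

1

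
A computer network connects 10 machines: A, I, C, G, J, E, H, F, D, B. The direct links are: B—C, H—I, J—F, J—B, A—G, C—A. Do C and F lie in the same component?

Yes

From C we can reach A, B, C, F, G, J, which includes F.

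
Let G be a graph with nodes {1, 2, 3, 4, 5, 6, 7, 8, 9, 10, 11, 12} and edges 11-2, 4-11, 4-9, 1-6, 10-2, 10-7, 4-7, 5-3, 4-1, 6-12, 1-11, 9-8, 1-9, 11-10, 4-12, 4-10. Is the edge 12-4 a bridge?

No

After removing 12-4, the path 12-6-1-4 still connects them, so the edge is not a bridge.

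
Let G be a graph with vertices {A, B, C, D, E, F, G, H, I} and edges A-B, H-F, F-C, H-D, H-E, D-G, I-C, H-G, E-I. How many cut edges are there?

The edges on the cycle H-D-G-H are not bridges since each lies on that cycle.
But removing B-A disconnects B from A — this is a bridge.

1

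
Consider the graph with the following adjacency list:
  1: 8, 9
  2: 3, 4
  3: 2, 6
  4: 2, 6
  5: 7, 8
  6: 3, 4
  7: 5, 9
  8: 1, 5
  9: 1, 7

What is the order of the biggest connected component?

5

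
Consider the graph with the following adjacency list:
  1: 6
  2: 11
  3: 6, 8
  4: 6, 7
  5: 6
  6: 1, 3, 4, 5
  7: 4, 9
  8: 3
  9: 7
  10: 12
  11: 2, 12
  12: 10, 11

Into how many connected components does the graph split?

Starting from 2 we can reach 2, 10, 11, 12. That is one component of size 4.
Starting from 1 we can reach 1, 3, 4, 5, 6, 7, 8, 9. That is one component of size 8.
Total: 2 components.

2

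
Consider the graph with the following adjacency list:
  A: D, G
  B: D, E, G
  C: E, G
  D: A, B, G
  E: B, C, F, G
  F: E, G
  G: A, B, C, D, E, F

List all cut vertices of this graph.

none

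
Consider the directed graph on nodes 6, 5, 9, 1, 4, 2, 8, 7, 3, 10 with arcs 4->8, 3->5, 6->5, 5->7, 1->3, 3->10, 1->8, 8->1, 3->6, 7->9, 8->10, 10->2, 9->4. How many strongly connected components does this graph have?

3

{1, 3, 4, 5, 6, 7, 8, 9} are all mutually reachable — one SCC of size 8.
{10} is an SCC by itself.
{2} is an SCC by itself.
That gives 3 strongly connected components.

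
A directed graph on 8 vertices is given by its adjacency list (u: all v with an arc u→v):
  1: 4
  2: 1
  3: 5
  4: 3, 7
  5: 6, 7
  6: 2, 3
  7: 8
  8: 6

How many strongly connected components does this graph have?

{1, 2, 3, 4, 5, 6, 7, 8} are all mutually reachable — one SCC of size 8.
That gives 1 strongly connected component.

1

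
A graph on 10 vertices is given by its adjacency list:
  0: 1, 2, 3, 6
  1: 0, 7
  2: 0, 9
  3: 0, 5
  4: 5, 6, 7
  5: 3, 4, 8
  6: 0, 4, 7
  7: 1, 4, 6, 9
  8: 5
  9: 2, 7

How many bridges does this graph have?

1

The edges on the cycle 7-1-0-2-9-7 are not bridges since each lies on that cycle.
But removing 8-5 disconnects 8 from 5 — this is a bridge.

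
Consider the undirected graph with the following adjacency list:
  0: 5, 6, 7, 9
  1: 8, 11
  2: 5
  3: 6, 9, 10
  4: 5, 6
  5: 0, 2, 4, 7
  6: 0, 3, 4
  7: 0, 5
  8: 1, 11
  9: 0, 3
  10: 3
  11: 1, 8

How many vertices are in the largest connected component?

Starting from 1 we can reach 1, 8, 11. That is one component of size 3.
Starting from 0 we can reach 0, 2, 3, 4, 5, 6, 7, 9, 10. That is one component of size 9.
The largest has 9 vertices.

9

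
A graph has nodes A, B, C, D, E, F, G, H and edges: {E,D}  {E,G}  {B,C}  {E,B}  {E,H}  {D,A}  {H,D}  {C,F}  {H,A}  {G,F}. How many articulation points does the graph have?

1

Removing E increases the component count from 1 to 2, so E is a cut vertex.
By contrast removing C leaves 1 component; it is not a cut vertex. No other vertex is a cut vertex either.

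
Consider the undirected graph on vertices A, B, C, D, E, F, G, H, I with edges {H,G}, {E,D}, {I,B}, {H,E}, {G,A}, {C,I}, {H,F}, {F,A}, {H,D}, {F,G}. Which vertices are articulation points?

Removing H increases the component count from 2 to 3, so H is a cut vertex.
Removing I increases the component count from 2 to 3, so I is a cut vertex.
By contrast removing C leaves 2 components; it is not a cut vertex. No other vertex is a cut vertex either.

H, I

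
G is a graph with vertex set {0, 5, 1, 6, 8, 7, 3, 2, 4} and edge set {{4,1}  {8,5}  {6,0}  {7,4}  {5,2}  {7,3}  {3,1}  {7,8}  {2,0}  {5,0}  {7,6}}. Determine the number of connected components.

1

Starting from 0 we can reach 0, 1, 2, 3, 4, 5, 6, 7, 8. That is one component of size 9.
Total: 1 component.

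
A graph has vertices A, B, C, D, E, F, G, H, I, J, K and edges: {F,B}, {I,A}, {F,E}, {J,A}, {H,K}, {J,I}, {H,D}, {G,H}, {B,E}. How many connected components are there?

C is isolated — a component by itself.
Starting from A we can reach A, I, J. That is one component of size 3.
Starting from B we can reach B, E, F. That is one component of size 3.
Starting from D we can reach D, G, H, K. That is one component of size 4.
Total: 4 components.

4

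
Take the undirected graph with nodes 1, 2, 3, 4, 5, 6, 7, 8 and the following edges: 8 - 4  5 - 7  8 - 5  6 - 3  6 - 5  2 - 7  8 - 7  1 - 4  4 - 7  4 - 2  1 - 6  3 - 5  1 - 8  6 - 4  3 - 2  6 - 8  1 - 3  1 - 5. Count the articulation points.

0

Removing 4, for instance, still leaves 1 component. No single vertex removal increases the component count — the graph has no articulation points.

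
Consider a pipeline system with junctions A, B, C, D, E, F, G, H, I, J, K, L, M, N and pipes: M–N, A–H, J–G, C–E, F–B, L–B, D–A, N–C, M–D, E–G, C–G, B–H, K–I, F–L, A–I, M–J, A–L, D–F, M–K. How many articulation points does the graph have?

Removing M increases the component count from 1 to 2, so M is a cut vertex.
By contrast removing K leaves 1 component; it is not a cut vertex. No other vertex is a cut vertex either.

1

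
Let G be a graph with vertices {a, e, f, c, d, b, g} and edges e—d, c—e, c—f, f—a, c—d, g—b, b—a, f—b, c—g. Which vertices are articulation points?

Removing c increases the component count from 1 to 2, so c is a cut vertex.
By contrast removing e leaves 1 component; it is not a cut vertex. No other vertex is a cut vertex either.

c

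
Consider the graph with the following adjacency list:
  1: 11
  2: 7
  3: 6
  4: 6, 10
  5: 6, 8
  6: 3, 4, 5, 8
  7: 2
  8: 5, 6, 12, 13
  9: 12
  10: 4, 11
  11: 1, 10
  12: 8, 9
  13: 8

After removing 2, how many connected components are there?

With 2 gone, the remaining components are: {7}; {1, 3, 4, 5, 6, 8, 9, 10, 11, 12, 13}.
That is 2 components.

2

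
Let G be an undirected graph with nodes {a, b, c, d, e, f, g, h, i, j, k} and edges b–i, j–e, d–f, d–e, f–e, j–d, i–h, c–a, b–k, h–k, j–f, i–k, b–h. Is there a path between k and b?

Yes

From k we can reach b, h, i, k, which includes b.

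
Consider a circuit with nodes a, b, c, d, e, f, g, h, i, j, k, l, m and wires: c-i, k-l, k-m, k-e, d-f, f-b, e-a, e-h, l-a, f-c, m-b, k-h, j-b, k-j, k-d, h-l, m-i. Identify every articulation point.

Removing k increases the component count from 2 to 3, so k is a cut vertex.
By contrast removing h leaves 2 components; it is not a cut vertex. No other vertex is a cut vertex either.

k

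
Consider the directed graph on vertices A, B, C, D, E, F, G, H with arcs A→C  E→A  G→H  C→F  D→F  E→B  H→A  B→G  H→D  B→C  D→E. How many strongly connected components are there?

4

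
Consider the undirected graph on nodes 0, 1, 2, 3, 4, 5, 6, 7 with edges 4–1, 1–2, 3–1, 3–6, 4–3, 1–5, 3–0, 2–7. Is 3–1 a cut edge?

After removing 3–1, the path 3-4-1 still connects them, so the edge is not a bridge.

No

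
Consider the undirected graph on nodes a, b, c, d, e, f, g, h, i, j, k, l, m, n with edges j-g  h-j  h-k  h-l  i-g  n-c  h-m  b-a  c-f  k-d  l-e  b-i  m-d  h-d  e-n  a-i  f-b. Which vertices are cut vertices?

h

Removing h increases the component count from 1 to 2, so h is a cut vertex.
By contrast removing e leaves 1 component; it is not a cut vertex. No other vertex is a cut vertex either.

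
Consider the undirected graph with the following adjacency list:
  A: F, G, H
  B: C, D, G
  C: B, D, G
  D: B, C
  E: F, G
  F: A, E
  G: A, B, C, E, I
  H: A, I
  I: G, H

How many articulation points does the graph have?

Removing G increases the component count from 1 to 2, so G is a cut vertex.
By contrast removing C leaves 1 component; it is not a cut vertex. No other vertex is a cut vertex either.

1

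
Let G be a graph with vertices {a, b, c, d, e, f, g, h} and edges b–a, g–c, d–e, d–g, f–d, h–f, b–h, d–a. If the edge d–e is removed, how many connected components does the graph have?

Before removal there is 1 component.
d–e is a bridge — removing it separates d's side from e's side.
After removal: 2 components.

2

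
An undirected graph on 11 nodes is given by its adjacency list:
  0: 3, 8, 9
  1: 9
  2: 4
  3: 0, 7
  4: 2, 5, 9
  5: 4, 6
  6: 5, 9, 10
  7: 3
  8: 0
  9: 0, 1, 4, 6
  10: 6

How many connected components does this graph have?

Starting from 0 we can reach 0, 1, 2, 3, 4, 5, 6, 7, 8, 9, 10. That is one component of size 11.
Total: 1 component.

1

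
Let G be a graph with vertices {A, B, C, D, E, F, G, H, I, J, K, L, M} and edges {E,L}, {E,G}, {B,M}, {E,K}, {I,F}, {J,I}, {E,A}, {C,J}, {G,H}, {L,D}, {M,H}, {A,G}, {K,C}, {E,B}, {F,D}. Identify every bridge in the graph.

none

The edges on the cycle E-K-C-J-I-F-D-L-E are not bridges since each lies on that cycle.
Every edge lies on some cycle, so there are no bridges.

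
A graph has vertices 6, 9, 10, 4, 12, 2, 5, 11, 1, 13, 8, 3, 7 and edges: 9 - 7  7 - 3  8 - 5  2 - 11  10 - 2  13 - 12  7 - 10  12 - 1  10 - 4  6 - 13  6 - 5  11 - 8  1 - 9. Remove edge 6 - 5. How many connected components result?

1

6 and 5 are still connected via 6-13-12-1-9-7-10-2-11-8-5, so the component count stays at 1.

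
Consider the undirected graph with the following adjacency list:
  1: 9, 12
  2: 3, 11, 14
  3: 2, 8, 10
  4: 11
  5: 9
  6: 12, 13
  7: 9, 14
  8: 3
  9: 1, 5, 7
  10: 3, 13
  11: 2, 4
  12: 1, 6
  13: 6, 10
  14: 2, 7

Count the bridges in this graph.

The edges on the cycle 3-2-14-7-9-1-12-6-13-10-3 are not bridges since each lies on that cycle.
But removing 11-4 disconnects 11 from 4; removing 2-11 disconnects 2 from 11; removing 3-8 disconnects 3 from 8; removing 9-5 disconnects 9 from 5 — these are bridges.
That makes 4 bridges.

4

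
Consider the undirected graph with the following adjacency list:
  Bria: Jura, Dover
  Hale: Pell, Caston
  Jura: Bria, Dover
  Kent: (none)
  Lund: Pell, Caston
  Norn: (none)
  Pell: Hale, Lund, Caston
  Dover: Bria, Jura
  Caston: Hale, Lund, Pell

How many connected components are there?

4

Kent is isolated — a component by itself.
Norn is isolated — a component by itself.
Starting from Bria we can reach Bria, Jura, Dover. That is one component of size 3.
Starting from Hale we can reach Hale, Lund, Pell, Caston. That is one component of size 4.
Total: 4 components.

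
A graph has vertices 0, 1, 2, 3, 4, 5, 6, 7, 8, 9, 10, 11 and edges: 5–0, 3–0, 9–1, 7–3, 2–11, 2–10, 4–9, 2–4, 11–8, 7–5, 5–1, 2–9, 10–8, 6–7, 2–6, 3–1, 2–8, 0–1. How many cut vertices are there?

Removing 2 increases the component count from 1 to 2, so 2 is a cut vertex.
By contrast removing 5 leaves 1 component; it is not a cut vertex. No other vertex is a cut vertex either.

1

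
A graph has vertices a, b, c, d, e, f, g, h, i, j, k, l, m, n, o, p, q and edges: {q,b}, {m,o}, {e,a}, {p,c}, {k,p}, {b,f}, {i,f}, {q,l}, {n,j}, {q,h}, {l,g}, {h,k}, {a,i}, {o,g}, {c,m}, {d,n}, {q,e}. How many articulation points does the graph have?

2

Removing n increases the component count from 2 to 3, so n is a cut vertex.
Removing q increases the component count from 2 to 3, so q is a cut vertex.
By contrast removing d leaves 2 components; it is not a cut vertex. No other vertex is a cut vertex either.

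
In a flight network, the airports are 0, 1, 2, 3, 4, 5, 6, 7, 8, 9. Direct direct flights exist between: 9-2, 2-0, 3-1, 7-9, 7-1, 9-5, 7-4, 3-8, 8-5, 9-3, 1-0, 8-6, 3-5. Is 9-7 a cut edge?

No

After removing 9-7, the path 9-3-1-7 still connects them, so the edge is not a bridge.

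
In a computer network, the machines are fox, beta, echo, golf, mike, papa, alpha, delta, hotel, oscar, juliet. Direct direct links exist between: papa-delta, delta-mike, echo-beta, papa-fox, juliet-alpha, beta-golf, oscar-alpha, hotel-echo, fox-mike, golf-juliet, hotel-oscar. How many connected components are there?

2

Starting from fox we can reach fox, mike, papa, delta. That is one component of size 4.
Starting from beta we can reach beta, echo, golf, alpha, hotel, oscar, juliet. That is one component of size 7.
Total: 2 components.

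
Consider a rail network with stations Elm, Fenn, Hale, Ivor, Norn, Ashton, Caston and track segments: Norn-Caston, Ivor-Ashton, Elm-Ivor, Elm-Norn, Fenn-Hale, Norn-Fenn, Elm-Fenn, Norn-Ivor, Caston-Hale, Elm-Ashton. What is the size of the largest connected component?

7

Starting from Elm we can reach Elm, Fenn, Hale, Ivor, Norn, Ashton, Caston. That is one component of size 7.
The largest has 7 vertices.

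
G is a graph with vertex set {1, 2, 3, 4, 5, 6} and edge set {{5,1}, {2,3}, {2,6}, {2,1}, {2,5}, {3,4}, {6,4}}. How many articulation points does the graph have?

1

Removing 2 increases the component count from 1 to 2, so 2 is a cut vertex.
By contrast removing 4 leaves 1 component; it is not a cut vertex. No other vertex is a cut vertex either.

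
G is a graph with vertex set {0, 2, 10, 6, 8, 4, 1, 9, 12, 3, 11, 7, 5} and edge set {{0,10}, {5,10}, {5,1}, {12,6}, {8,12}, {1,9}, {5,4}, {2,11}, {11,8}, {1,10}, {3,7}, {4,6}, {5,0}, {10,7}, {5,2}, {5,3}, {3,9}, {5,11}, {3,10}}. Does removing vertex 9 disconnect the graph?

No

Deleting 9 leaves 1 component (was 1) (its neighbors 1, 3 remain connected to each other), so 9 is not a cut vertex.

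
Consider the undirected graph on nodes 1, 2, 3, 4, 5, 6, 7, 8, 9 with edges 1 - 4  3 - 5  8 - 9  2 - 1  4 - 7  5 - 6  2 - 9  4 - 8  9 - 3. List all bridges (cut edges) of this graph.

3-5, 3-9, 4-7, 5-6

The edges on the cycle 2-1-4-8-9-2 are not bridges since each lies on that cycle.
But removing 3 - 5 disconnects 3 from 5; removing 9 - 3 disconnects 9 from 3; removing 4 - 7 disconnects 4 from 7; removing 6 - 5 disconnects 6 from 5 — these are bridges.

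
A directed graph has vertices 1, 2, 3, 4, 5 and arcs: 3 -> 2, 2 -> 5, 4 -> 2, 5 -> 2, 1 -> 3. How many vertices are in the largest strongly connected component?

2

{2, 5} are all mutually reachable — one SCC of size 2.
{1} is an SCC by itself.
{3} is an SCC by itself.
{4} is an SCC by itself.
The largest has 2 vertices.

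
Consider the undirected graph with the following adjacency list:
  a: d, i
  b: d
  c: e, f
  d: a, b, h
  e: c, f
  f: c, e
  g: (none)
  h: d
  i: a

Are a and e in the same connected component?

No

The component containing a is {a, b, d, h, i}, and e is not in it.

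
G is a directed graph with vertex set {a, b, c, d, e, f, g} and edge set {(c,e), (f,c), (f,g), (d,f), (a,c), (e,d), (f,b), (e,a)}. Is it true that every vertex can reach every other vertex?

There is no directed path from b to d, so the graph is not strongly connected.

No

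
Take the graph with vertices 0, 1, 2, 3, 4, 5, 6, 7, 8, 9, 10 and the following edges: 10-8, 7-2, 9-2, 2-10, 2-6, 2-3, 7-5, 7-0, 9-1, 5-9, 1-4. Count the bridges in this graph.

7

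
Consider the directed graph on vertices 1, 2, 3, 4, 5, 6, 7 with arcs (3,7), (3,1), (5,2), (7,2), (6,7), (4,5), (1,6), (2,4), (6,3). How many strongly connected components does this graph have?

3

{2, 4, 5} are all mutually reachable — one SCC of size 3.
{1, 3, 6} are all mutually reachable — one SCC of size 3.
{7} is an SCC by itself.
That gives 3 strongly connected components.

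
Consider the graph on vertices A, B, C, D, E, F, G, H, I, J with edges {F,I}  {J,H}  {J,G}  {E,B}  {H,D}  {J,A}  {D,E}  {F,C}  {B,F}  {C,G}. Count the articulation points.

2

Removing F increases the component count from 1 to 2, so F is a cut vertex.
Removing J increases the component count from 1 to 2, so J is a cut vertex.
By contrast removing A leaves 1 component; it is not a cut vertex. No other vertex is a cut vertex either.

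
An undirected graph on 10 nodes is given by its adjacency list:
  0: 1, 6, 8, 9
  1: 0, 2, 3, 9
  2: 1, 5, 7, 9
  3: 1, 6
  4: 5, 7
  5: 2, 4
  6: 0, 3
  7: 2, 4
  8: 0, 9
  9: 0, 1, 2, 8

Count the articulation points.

1

Removing 2 increases the component count from 1 to 2, so 2 is a cut vertex.
By contrast removing 1 leaves 1 component; it is not a cut vertex. No other vertex is a cut vertex either.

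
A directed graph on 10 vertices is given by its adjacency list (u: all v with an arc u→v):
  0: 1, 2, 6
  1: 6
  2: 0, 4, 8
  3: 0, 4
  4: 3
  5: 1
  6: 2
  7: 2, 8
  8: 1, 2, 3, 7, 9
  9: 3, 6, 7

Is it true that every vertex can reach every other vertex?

There is no directed path from 2 to 5, so the graph is not strongly connected.

No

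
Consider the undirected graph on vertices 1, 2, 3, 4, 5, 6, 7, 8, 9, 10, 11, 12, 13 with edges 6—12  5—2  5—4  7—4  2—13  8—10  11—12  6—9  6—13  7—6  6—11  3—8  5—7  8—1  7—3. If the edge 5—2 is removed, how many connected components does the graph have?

5 and 2 are still connected via 5-7-6-13-2, so the component count stays at 1.

1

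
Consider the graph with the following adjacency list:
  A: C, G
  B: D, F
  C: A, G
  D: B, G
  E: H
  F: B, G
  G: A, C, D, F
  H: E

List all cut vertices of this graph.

G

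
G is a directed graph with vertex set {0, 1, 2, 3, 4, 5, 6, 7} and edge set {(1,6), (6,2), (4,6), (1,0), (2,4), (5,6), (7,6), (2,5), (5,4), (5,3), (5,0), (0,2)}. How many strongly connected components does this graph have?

{0, 2, 4, 5, 6} are all mutually reachable — one SCC of size 5.
{7} is an SCC by itself.
{1} is an SCC by itself.
{3} is an SCC by itself.
That gives 4 strongly connected components.

4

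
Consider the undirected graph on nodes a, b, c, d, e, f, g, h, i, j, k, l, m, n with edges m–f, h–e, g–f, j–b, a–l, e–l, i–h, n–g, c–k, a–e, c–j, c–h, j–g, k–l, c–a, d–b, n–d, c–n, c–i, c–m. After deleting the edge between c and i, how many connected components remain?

c and i are still connected via c-h-i, so the component count stays at 1.

1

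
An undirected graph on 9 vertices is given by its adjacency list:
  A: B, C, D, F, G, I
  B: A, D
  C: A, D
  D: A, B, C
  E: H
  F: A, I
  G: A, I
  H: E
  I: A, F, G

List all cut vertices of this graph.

Removing A increases the component count from 2 to 3, so A is a cut vertex.
By contrast removing I leaves 2 components; it is not a cut vertex. No other vertex is a cut vertex either.

A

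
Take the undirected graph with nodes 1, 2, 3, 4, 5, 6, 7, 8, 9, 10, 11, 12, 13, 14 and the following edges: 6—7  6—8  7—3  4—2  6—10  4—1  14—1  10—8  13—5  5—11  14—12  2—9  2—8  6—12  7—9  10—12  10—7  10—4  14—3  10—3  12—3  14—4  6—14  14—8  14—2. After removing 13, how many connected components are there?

With 13 gone, the remaining components are: {5, 11}; {1, 2, 3, 4, 6, 7, 8, 9, 10, 12, 14}.
That is 2 components.

2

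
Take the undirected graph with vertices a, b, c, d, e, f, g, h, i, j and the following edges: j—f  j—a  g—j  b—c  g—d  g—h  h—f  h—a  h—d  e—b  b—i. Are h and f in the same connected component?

Yes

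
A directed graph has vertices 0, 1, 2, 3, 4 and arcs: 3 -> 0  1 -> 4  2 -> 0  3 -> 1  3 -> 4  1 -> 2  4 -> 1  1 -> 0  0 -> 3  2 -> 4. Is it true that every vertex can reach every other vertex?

From 1 we can reach every vertex (0, 1, 2, 3, 4), and every vertex can reach 1 (0, 1, 2, 3, 4). So the whole graph is one strongly connected component.

Yes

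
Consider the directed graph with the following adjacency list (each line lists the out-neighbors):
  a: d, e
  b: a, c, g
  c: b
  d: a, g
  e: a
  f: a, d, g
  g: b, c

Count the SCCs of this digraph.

2

{a, b, c, d, e, g} are all mutually reachable — one SCC of size 6.
{f} is an SCC by itself.
That gives 2 strongly connected components.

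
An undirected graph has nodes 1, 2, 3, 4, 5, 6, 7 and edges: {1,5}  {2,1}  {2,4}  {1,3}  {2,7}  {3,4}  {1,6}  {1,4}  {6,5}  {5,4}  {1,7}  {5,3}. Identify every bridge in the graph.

none

The edges on the cycle 2-1-6-5-4-2 are not bridges since each lies on that cycle.
Every edge lies on some cycle, so there are no bridges.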